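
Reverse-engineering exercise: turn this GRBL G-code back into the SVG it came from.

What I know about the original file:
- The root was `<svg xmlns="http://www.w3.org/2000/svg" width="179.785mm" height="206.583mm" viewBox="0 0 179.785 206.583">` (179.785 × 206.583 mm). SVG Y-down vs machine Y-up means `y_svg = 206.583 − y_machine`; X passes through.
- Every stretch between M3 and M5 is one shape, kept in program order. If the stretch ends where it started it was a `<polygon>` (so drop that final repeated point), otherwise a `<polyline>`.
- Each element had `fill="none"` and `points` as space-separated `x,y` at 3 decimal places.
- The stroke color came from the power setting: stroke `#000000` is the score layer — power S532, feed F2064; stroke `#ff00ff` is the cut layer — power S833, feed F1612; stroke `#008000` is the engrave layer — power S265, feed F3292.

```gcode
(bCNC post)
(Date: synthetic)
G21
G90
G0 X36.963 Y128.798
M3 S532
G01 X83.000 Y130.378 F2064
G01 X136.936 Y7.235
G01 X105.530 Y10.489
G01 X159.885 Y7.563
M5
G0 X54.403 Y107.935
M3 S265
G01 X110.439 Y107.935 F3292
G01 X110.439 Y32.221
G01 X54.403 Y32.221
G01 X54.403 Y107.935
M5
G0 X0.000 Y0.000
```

<svg xmlns="http://www.w3.org/2000/svg" width="179.785mm" height="206.583mm" viewBox="0 0 179.785 206.583">
  <polyline points="36.963,77.785 83.000,76.205 136.936,199.348 105.530,196.094 159.885,199.020" fill="none" stroke="#000000"/>
  <polygon points="54.403,98.648 110.439,98.648 110.439,174.362 54.403,174.362" fill="none" stroke="#008000"/>
</svg>

Machine Y-up, SVG Y-down with viewBox height 206.583, so y_svg = 206.583 − y_machine; X carries over.

Run 1: S532 ⇒ score layer `#000000`. The run is open, so emit a `<polyline>` with points (Y-flipped): 36.963,77.785 83.000,76.205 136.936,199.348 105.530,196.094 159.885,199.020.

Run 2: power S265 maps to stroke `#008000` (engrave). The run returns to its start, so emit a `<polygon>` with points (Y-flipped): 54.403,98.648 110.439,98.648 110.439,174.362 54.403,174.362.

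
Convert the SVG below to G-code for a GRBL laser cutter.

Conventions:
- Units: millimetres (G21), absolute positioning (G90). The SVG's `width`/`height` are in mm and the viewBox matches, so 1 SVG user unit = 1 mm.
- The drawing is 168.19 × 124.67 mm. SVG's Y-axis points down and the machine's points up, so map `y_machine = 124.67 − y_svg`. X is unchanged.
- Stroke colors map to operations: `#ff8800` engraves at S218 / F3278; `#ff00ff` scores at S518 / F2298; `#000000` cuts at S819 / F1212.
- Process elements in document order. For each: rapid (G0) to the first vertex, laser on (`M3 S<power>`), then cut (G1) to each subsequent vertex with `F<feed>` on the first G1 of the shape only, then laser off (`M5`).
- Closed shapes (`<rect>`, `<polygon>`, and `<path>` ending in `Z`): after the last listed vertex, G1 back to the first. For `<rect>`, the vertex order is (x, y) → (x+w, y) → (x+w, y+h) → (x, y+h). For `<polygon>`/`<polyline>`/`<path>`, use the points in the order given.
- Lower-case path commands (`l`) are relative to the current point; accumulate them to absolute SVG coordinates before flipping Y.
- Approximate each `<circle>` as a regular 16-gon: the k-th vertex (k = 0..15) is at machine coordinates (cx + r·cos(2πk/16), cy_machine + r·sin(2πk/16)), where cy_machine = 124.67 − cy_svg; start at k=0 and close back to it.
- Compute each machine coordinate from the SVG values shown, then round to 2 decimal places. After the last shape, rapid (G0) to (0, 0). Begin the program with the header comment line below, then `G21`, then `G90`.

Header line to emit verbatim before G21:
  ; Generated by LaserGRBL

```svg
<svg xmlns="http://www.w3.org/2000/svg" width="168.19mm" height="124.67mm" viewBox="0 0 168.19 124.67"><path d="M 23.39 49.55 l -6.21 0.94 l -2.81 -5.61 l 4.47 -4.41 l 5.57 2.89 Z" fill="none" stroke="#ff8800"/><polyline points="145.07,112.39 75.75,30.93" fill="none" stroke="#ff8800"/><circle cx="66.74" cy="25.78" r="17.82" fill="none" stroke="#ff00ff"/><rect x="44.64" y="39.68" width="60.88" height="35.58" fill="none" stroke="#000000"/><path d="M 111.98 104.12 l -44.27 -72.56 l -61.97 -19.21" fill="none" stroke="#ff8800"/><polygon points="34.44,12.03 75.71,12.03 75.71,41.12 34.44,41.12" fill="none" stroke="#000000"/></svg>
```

Since the viewBox matches the mm dimensions, user units are millimetres directly. The only transform is the Y-flip y_m = 124.67 − y_svg.

Shape 1 is a regular polygon drawn with `<path>`. Its stroke #ff8800 means engrave at S218, F3278. After flipping Y the toolpath is (23.39,75.12) → (17.18,74.18) → (14.37,79.79) → (18.84,84.20) → (24.41,81.31) → (23.39,75.12), returning to the start.

Shape 2 is a line segment drawn with `<polyline>`. Its stroke #ff8800 means engrave at S218, F3278. After flipping Y the toolpath is (145.07,12.28) → (75.75,93.74).

Shape 3 is a circle drawn with `<circle>`. Its stroke #ff00ff means score at S518, F2298. After flipping Y the toolpath is (84.56,98.89) → (83.20,105.71) → (79.34,111.49) → (73.56,115.35) → (66.74,116.71) → (59.92,115.35) → (54.14,111.49) → (50.28,105.71) → (48.92,98.89) → (50.28,92.07) → (54.14,86.29) → (59.92,82.43) → (66.74,81.07) → (73.56,82.43) → (79.34,86.29) → (83.20,92.07) → (84.56,98.89), returning to the start.

Shape 4 is a rectangle drawn with `<rect>`. Its stroke #000000 means cut at S819, F1212. After flipping Y the toolpath is (44.64,84.99) → (105.52,84.99) → (105.52,49.41) → (44.64,49.41) → (44.64,84.99), returning to the start.

Shape 5 is a open polyline drawn with `<path>`. Its stroke #ff8800 means engrave at S218, F3278. After flipping Y the toolpath is (111.98,20.55) → (67.71,93.11) → (5.74,112.32).

Shape 6 is a rectangle drawn with `<polygon>`. Its stroke #000000 means cut at S819, F1212. After flipping Y the toolpath is (34.44,112.64) → (75.71,112.64) → (75.71,83.55) → (34.44,83.55) → (34.44,112.64), returning to the start.

; Generated by LaserGRBL
G21
G90
G0 X23.39 Y75.12
M3 S218
G1 X17.18 Y74.18 F3278
G1 X14.37 Y79.79
G1 X18.84 Y84.20
G1 X24.41 Y81.31
G1 X23.39 Y75.12
M5
G0 X145.07 Y12.28
M3 S218
G1 X75.75 Y93.74 F3278
M5
G0 X84.56 Y98.89
M3 S518
G1 X83.20 Y105.71 F2298
G1 X79.34 Y111.49
G1 X73.56 Y115.35
G1 X66.74 Y116.71
G1 X59.92 Y115.35
G1 X54.14 Y111.49
G1 X50.28 Y105.71
G1 X48.92 Y98.89
G1 X50.28 Y92.07
G1 X54.14 Y86.29
G1 X59.92 Y82.43
G1 X66.74 Y81.07
G1 X73.56 Y82.43
G1 X79.34 Y86.29
G1 X83.20 Y92.07
G1 X84.56 Y98.89
M5
G0 X44.64 Y84.99
M3 S819
G1 X105.52 Y84.99 F1212
G1 X105.52 Y49.41
G1 X44.64 Y49.41
G1 X44.64 Y84.99
M5
G0 X111.98 Y20.55
M3 S218
G1 X67.71 Y93.11 F3278
G1 X5.74 Y112.32
M5
G0 X34.44 Y112.64
M3 S819
G1 X75.71 Y112.64 F1212
G1 X75.71 Y83.55
G1 X34.44 Y83.55
G1 X34.44 Y112.64
M5
G0 X0.00 Y0.00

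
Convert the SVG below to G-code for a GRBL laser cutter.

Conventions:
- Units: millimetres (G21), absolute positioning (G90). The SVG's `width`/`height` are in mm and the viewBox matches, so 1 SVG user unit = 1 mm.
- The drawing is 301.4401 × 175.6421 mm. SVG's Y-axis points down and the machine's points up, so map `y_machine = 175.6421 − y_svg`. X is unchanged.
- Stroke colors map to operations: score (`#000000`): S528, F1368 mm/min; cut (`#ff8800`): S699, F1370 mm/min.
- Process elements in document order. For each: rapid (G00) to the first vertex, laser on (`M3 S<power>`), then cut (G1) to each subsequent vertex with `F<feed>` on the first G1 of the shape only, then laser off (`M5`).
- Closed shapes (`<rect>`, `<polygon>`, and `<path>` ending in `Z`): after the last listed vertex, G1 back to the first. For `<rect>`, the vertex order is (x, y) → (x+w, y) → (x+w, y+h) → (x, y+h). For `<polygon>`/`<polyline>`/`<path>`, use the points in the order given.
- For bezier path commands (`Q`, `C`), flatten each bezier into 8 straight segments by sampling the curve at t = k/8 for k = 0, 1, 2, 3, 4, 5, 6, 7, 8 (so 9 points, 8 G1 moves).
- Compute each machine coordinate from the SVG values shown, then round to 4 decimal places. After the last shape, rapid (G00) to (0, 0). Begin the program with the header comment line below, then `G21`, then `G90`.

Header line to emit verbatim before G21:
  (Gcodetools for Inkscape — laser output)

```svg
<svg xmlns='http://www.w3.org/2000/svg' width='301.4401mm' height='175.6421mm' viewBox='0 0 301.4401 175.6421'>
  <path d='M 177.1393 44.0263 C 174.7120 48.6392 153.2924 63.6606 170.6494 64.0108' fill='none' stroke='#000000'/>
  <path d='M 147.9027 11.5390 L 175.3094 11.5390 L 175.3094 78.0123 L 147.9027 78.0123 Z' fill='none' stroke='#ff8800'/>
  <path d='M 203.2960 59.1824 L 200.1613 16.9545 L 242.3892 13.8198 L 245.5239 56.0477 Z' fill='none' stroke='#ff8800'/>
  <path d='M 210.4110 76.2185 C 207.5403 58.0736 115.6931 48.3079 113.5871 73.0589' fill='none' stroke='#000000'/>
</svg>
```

1 u = 1 mm; y_m = 175.6421 − y.

[1] `<path>` cubic bezier, #000000→score S528 F1368: (177.1393,131.6158) → (175.4516,129.4470) → (172.6604,126.5964) → (169.4426,123.3578) → (166.4752,120.0250) → (164.4352,116.8921) → (163.9996,114.2529) → (165.8453,112.4014) → (170.6494,111.6313)

[2] `<path>` rectangle, #ff8800→cut S699 F1370: (147.9027,164.1031) → (175.3094,164.1031) → (175.3094,97.6298) → (147.9027,97.6298) → (147.9027,164.1031) (closed)

[3] `<path>` regular polygon, #ff8800→cut S699 F1370: (203.2960,116.4597) → (200.1613,158.6876) → (242.3892,161.8223) → (245.5239,119.5944) → (203.2960,116.4597) (closed)

[4] `<path>` cubic bezier, #000000→score S528 F1368: (210.4110,99.4236) → (205.5128,105.7841) → (194.3673,111.0528) → (179.0691,114.9233) → (161.7123,117.0894) → (144.3914,117.2447) → (129.2006,115.0830) → (118.2344,110.2979) → (113.5871,102.5832)

(Gcodetools for Inkscape — laser output)
G21
G90
G00 X177.1393 Y131.6158
M3 S528
G1 X175.4516 Y129.4470 F1368
G1 X172.6604 Y126.5964
G1 X169.4426 Y123.3578
G1 X166.4752 Y120.0250
G1 X164.4352 Y116.8921
G1 X163.9996 Y114.2529
G1 X165.8453 Y112.4014
G1 X170.6494 Y111.6313
M5
G00 X147.9027 Y164.1031
M3 S699
G1 X175.3094 Y164.1031 F1370
G1 X175.3094 Y97.6298
G1 X147.9027 Y97.6298
G1 X147.9027 Y164.1031
M5
G00 X203.2960 Y116.4597
M3 S699
G1 X200.1613 Y158.6876 F1370
G1 X242.3892 Y161.8223
G1 X245.5239 Y119.5944
G1 X203.2960 Y116.4597
M5
G00 X210.4110 Y99.4236
M3 S528
G1 X205.5128 Y105.7841 F1368
G1 X194.3673 Y111.0528
G1 X179.0691 Y114.9233
G1 X161.7123 Y117.0894
G1 X144.3914 Y117.2447
G1 X129.2006 Y115.0830
G1 X118.2344 Y110.2979
G1 X113.5871 Y102.5832
M5
G00 X0.0000 Y0.0000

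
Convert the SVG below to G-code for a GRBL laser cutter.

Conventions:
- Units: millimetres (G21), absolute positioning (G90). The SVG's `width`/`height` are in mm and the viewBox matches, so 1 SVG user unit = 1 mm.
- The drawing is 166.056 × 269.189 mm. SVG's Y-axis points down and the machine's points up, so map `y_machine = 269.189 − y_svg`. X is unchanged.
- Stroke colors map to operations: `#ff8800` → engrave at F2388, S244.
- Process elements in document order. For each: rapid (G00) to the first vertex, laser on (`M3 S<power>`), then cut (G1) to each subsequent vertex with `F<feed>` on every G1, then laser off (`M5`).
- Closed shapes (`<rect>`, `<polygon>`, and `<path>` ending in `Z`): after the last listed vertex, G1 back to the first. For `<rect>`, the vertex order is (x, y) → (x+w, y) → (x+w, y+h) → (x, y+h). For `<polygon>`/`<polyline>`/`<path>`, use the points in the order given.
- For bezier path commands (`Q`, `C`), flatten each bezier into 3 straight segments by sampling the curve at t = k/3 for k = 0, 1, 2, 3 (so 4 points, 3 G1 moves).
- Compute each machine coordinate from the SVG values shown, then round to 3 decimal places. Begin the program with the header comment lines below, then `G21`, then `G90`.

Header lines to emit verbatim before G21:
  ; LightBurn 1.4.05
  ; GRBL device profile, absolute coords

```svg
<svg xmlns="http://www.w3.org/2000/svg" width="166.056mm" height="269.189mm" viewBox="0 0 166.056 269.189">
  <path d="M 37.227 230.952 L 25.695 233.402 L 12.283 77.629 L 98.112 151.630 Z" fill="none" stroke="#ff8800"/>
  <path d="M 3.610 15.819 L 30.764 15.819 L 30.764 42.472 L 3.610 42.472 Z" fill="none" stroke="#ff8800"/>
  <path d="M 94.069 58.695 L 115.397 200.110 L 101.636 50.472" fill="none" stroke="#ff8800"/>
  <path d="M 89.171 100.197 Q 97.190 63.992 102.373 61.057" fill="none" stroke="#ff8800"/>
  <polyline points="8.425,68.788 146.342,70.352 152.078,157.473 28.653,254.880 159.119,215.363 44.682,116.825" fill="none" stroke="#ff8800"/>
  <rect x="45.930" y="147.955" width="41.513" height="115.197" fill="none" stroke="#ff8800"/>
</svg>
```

viewBox `0 0 166.056 269.189` with mm width/height → 1 unit = 1 mm. Flip: y_m = 269.189 − y_svg.

**Shape 1** — `<path>` closed polygon, stroke `#ff8800` → engrave (S244, F2388). Machine vertices: (37.227,38.237) → (25.695,35.787) → (12.283,191.560) → (98.112,117.559) → (37.227,38.237). Closed: final G1 returns to the first vertex.

**Shape 2** — `<path>` rectangle, stroke `#ff8800` → engrave (S244, F2388). Machine vertices: (3.610,253.370) → (30.764,253.370) → (30.764,226.717) → (3.610,226.717) → (3.610,253.370). Closed: final G1 returns to the first vertex.

**Shape 3** — `<path>` open polyline, stroke `#ff8800` → engrave (S244, F2388). Machine vertices: (94.069,210.494) → (115.397,69.079) → (101.636,218.717). Open path.

**Shape 4** — `<path>` quadratic bezier, stroke `#ff8800` → engrave (S244, F2388). Control points (SVG): P0=(89.171,100.197), P1=(97.190,63.992), P2=(102.373,61.057); sampled at t=k/3. Machine vertices: (89.171,168.992) → (94.202,189.432) → (98.603,202.479) → (102.373,208.132). Open path.

**Shape 5** — `<polyline>` open polyline, stroke `#ff8800` → engrave (S244, F2388). Machine vertices: (8.425,200.401) → (146.342,198.837) → (152.078,111.716) → (28.653,14.309) → (159.119,53.826) → (44.682,152.364). Open path.

**Shape 6** — `<rect>` rectangle, stroke `#ff8800` → engrave (S244, F2388). Machine vertices: (45.930,121.234) → (87.443,121.234) → (87.443,6.037) → (45.930,6.037) → (45.930,121.234). Closed: final G1 returns to the first vertex.

; LightBurn 1.4.05
; GRBL device profile, absolute coords
G21
G90
G00 X37.227 Y38.237
M3 S244
G1 X25.695 Y35.787 F2388
G1 X12.283 Y191.560 F2388
G1 X98.112 Y117.559 F2388
G1 X37.227 Y38.237 F2388
M5
G00 X3.610 Y253.370
M3 S244
G1 X30.764 Y253.370 F2388
G1 X30.764 Y226.717 F2388
G1 X3.610 Y226.717 F2388
G1 X3.610 Y253.370 F2388
M5
G00 X94.069 Y210.494
M3 S244
G1 X115.397 Y69.079 F2388
G1 X101.636 Y218.717 F2388
M5
G00 X89.171 Y168.992
M3 S244
G1 X94.202 Y189.432 F2388
G1 X98.603 Y202.479 F2388
G1 X102.373 Y208.132 F2388
M5
G00 X8.425 Y200.401
M3 S244
G1 X146.342 Y198.837 F2388
G1 X152.078 Y111.716 F2388
G1 X28.653 Y14.309 F2388
G1 X159.119 Y53.826 F2388
G1 X44.682 Y152.364 F2388
M5
G00 X45.930 Y121.234
M3 S244
G1 X87.443 Y121.234 F2388
G1 X87.443 Y6.037 F2388
G1 X45.930 Y6.037 F2388
G1 X45.930 Y121.234 F2388
M5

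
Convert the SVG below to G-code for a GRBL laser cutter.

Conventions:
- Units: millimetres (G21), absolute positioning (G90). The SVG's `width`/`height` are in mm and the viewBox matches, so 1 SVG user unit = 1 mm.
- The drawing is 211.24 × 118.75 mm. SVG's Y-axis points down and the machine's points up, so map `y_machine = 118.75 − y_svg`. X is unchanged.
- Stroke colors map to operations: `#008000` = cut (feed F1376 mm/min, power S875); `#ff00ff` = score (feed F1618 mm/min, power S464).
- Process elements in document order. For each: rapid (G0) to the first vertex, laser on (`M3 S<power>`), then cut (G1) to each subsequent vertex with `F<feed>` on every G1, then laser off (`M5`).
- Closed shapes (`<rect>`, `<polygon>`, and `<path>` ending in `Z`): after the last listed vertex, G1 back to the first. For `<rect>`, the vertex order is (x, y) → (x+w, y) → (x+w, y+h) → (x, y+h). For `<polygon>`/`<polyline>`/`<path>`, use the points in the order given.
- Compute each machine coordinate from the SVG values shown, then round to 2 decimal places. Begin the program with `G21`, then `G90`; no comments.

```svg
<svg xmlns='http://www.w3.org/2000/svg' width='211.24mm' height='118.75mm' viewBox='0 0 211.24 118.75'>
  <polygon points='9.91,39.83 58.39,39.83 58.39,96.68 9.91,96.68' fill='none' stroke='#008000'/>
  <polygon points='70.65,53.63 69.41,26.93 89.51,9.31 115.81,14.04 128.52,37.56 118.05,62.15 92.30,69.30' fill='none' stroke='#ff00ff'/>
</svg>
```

G21
G90
G0 X9.91 Y78.92
M3 S875
G1 X58.39 Y78.92 F1376
G1 X58.39 Y22.07 F1376
G1 X9.91 Y22.07 F1376
G1 X9.91 Y78.92 F1376
M5
G0 X70.65 Y65.12
M3 S464
G1 X69.41 Y91.82 F1618
G1 X89.51 Y109.44 F1618
G1 X115.81 Y104.71 F1618
G1 X128.52 Y81.19 F1618
G1 X118.05 Y56.60 F1618
G1 X92.30 Y49.45 F1618
G1 X70.65 Y65.12 F1618
M5

1 u = 1 mm; y_m = 118.75 − y.

[1] `<polygon>` rectangle, #008000→cut S875 F1376: (9.91,78.92) → (58.39,78.92) → (58.39,22.07) → (9.91,22.07) → (9.91,78.92) (closed)

[2] `<polygon>` regular polygon, #ff00ff→score S464 F1618: (70.65,65.12) → (69.41,91.82) → (89.51,109.44) → (115.81,104.71) → (128.52,81.19) → (118.05,56.60) → (92.30,49.45) → (70.65,65.12) (closed)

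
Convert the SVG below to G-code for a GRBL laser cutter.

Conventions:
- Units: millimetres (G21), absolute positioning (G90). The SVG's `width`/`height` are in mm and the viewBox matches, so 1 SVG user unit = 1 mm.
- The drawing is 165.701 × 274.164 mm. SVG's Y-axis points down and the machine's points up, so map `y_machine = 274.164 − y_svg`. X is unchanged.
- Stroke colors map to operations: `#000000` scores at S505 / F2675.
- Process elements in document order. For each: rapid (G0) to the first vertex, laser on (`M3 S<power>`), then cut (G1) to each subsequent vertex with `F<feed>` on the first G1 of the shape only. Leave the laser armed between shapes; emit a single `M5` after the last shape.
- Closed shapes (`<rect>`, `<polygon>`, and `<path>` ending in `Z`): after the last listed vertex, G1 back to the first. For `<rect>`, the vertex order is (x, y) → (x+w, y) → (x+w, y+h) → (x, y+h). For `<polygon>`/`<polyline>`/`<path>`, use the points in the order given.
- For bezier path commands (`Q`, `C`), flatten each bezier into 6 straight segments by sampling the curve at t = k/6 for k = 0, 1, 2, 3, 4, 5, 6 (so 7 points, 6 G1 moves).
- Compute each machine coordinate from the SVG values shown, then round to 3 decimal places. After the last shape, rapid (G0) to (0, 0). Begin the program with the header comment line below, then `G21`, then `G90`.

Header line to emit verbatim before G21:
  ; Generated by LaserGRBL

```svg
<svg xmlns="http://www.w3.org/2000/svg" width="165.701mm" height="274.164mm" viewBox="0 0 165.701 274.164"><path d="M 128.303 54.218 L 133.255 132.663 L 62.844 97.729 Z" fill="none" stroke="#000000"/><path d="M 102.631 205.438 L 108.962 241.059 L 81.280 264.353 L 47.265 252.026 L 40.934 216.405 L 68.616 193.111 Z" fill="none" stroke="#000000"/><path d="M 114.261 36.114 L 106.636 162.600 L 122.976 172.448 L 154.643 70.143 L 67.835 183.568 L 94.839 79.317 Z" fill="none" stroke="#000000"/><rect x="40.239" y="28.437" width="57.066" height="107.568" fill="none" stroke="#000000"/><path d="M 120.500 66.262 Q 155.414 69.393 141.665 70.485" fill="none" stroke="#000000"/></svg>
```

Since the viewBox matches the mm dimensions, user units are millimetres directly. The only transform is the Y-flip y_m = 274.164 − y_svg.

Shape 1 is a regular polygon drawn with `<path>`. Its stroke #000000 means score at S505, F2675. After flipping Y the toolpath is (128.303,219.946) → (133.255,141.501) → (62.844,176.435) → (128.303,219.946), returning to the start.

Shape 2 is a regular polygon drawn with `<path>`. Its stroke #000000 means score at S505, F2675. After flipping Y the toolpath is (102.631,68.726) → (108.962,33.105) → (81.280,9.811) → (47.265,22.138) → (40.934,57.759) → (68.616,81.053) → (102.631,68.726), returning to the start.

Shape 3 is a closed polygon drawn with `<path>`. Its stroke #000000 means score at S505, F2675. After flipping Y the toolpath is (114.261,238.050) → (106.636,111.564) → (122.976,101.716) → (154.643,204.021) → (67.835,90.596) → (94.839,194.847) → (114.261,238.050), returning to the start.

Shape 4 is a rectangle drawn with `<rect>`. Its stroke #000000 means score at S505, F2675. After flipping Y the toolpath is (40.239,245.727) → (97.305,245.727) → (97.305,138.159) → (40.239,138.159) → (40.239,245.727), returning to the start.

Shape 5 is a quadratic bezier drawn with `<path>`. Its stroke #000000 means score at S505, F2675. After flipping Y the toolpath is (120.500,207.902) → (130.786,206.915) → (138.369,206.041) → (143.248,205.281) → (145.424,204.634) → (144.896,204.100) → (141.665,203.679).

; Generated by LaserGRBL
G21
G90
G0 X128.303 Y219.946
M3 S505
G1 X133.255 Y141.501 F2675
G1 X62.844 Y176.435
G1 X128.303 Y219.946
G0 X102.631 Y68.726
M3 S505
G1 X108.962 Y33.105 F2675
G1 X81.280 Y9.811
G1 X47.265 Y22.138
G1 X40.934 Y57.759
G1 X68.616 Y81.053
G1 X102.631 Y68.726
G0 X114.261 Y238.050
M3 S505
G1 X106.636 Y111.564 F2675
G1 X122.976 Y101.716
G1 X154.643 Y204.021
G1 X67.835 Y90.596
G1 X94.839 Y194.847
G1 X114.261 Y238.050
G0 X40.239 Y245.727
M3 S505
G1 X97.305 Y245.727 F2675
G1 X97.305 Y138.159
G1 X40.239 Y138.159
G1 X40.239 Y245.727
G0 X120.500 Y207.902
M3 S505
G1 X130.786 Y206.915 F2675
G1 X138.369 Y206.041
G1 X143.248 Y205.281
G1 X145.424 Y204.634
G1 X144.896 Y204.100
G1 X141.665 Y203.679
M5
G0 X0.000 Y0.000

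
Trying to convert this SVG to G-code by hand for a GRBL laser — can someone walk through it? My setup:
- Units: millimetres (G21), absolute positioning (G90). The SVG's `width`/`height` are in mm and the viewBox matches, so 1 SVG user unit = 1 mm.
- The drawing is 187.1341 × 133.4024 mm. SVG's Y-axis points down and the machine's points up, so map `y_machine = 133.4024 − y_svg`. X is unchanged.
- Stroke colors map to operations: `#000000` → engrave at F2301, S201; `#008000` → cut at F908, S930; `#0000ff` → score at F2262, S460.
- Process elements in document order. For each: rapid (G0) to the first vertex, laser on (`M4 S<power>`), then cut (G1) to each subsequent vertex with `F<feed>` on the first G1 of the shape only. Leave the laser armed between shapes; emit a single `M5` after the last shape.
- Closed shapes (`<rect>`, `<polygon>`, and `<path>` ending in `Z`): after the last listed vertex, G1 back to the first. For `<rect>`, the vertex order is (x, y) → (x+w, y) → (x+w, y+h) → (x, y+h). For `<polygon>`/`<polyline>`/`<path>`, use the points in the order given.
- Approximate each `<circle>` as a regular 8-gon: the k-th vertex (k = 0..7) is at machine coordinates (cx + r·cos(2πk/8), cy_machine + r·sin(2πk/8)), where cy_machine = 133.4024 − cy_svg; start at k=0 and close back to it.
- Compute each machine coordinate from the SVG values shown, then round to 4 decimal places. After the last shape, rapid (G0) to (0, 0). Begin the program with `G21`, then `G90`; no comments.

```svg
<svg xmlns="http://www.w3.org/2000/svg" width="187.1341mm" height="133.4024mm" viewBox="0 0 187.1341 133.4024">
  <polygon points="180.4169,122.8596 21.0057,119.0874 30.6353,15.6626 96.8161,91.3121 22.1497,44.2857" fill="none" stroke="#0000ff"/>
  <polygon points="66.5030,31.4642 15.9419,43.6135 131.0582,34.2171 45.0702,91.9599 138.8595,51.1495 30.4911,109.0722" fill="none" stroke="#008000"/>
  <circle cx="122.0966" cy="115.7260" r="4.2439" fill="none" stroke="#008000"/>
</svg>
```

G21
G90
G0 X180.4169 Y10.5428
M4 S460
G1 X21.0057 Y14.3150 F2262
G1 X30.6353 Y117.7398
G1 X96.8161 Y42.0903
G1 X22.1497 Y89.1167
G1 X180.4169 Y10.5428
G0 X66.5030 Y101.9382
M4 S930
G1 X15.9419 Y89.7889 F908
G1 X131.0582 Y99.1853
G1 X45.0702 Y41.4425
G1 X138.8595 Y82.2529
G1 X30.4911 Y24.3302
G1 X66.5030 Y101.9382
G0 X126.3405 Y17.6764
M4 S930
G1 X125.0975 Y20.6773 F908
G1 X122.0966 Y21.9203
G1 X119.0957 Y20.6773
G1 X117.8527 Y17.6764
G1 X119.0957 Y14.6755
G1 X122.0966 Y13.4325
G1 X125.0975 Y14.6755
G1 X126.3405 Y17.6764
M5
G0 X0.0000 Y0.0000

Since the viewBox matches the mm dimensions, user units are millimetres directly. The only transform is the Y-flip y_m = 133.4024 − y_svg.

Shape 1 is a closed polygon drawn with `<polygon>`. Its stroke #0000ff means score at S460, F2262. After flipping Y the toolpath is (180.4169,10.5428) → (21.0057,14.3150) → (30.6353,117.7398) → (96.8161,42.0903) → (22.1497,89.1167) → (180.4169,10.5428), returning to the start.

Shape 2 is a closed polygon drawn with `<polygon>`. Its stroke #008000 means cut at S930, F908. After flipping Y the toolpath is (66.5030,101.9382) → (15.9419,89.7889) → (131.0582,99.1853) → (45.0702,41.4425) → (138.8595,82.2529) → (30.4911,24.3302) → (66.5030,101.9382), returning to the start.

Shape 3 is a circle drawn with `<circle>`. Its stroke #008000 means cut at S930, F908. After flipping Y the toolpath is (126.3405,17.6764) → (125.0975,20.6773) → (122.0966,21.9203) → (119.0957,20.6773) → (117.8527,17.6764) → (119.0957,14.6755) → (122.0966,13.4325) → (125.0975,14.6755) → (126.3405,17.6764), returning to the start.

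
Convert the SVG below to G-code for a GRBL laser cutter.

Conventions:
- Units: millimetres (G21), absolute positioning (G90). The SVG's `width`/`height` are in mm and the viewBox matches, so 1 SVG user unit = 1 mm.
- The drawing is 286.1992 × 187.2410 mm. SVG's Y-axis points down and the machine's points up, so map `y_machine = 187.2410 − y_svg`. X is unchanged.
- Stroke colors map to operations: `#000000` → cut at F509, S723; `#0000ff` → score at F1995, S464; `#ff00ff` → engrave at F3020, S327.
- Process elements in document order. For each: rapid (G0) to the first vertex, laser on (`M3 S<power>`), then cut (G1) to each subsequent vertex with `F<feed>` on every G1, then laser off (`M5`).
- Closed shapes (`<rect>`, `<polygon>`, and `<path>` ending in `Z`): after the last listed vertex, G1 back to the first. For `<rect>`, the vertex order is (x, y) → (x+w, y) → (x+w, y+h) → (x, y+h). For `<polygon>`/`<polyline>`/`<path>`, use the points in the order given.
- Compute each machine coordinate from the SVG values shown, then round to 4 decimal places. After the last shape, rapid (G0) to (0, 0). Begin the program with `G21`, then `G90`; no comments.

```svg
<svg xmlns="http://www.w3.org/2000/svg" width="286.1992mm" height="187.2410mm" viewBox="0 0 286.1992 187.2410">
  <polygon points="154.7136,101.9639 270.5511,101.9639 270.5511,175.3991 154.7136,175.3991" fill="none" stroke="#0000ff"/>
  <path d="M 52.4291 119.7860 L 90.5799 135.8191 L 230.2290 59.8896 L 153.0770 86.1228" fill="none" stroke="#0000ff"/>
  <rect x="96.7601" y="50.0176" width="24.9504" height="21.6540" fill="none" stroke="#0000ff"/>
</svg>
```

1 u = 1 mm; y_m = 187.2410 − y.

[1] `<polygon>` rectangle, #0000ff→score S464 F1995: (154.7136,85.2771) → (270.5511,85.2771) → (270.5511,11.8419) → (154.7136,11.8419) → (154.7136,85.2771) (closed)

[2] `<path>` open polyline, #0000ff→score S464 F1995: (52.4291,67.4550) → (90.5799,51.4219) → (230.2290,127.3514) → (153.0770,101.1182)

[3] `<rect>` rectangle, #0000ff→score S464 F1995: (96.7601,137.2234) → (121.7105,137.2234) → (121.7105,115.5694) → (96.7601,115.5694) → (96.7601,137.2234) (closed)

G21
G90
G0 X154.7136 Y85.2771
M3 S464
G1 X270.5511 Y85.2771 F1995
G1 X270.5511 Y11.8419 F1995
G1 X154.7136 Y11.8419 F1995
G1 X154.7136 Y85.2771 F1995
M5
G0 X52.4291 Y67.4550
M3 S464
G1 X90.5799 Y51.4219 F1995
G1 X230.2290 Y127.3514 F1995
G1 X153.0770 Y101.1182 F1995
M5
G0 X96.7601 Y137.2234
M3 S464
G1 X121.7105 Y137.2234 F1995
G1 X121.7105 Y115.5694 F1995
G1 X96.7601 Y115.5694 F1995
G1 X96.7601 Y137.2234 F1995
M5
G0 X0.0000 Y0.0000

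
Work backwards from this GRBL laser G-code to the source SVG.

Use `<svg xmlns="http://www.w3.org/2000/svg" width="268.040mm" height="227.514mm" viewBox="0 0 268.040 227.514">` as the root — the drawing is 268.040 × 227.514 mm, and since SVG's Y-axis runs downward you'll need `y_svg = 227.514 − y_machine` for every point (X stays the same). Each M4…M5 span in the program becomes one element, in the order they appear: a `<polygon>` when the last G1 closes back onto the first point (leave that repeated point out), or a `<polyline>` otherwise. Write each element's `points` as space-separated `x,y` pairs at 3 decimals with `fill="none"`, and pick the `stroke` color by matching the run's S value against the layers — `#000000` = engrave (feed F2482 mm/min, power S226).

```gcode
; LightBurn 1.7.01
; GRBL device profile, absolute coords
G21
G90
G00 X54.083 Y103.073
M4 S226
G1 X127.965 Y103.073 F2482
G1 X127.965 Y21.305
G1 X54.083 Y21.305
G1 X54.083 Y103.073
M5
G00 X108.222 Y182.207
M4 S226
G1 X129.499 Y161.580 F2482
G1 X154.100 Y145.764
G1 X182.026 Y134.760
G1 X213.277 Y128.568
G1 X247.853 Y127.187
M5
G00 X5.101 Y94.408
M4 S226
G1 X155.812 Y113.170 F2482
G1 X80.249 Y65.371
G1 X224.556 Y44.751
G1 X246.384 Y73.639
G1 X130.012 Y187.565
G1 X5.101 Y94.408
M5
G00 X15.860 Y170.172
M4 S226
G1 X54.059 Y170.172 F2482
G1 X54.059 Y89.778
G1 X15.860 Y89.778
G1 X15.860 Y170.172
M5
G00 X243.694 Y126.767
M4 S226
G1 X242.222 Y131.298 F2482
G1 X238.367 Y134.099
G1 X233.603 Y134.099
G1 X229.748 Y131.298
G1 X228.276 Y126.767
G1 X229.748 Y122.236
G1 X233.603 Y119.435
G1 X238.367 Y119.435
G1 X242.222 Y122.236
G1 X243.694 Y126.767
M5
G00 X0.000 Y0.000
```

<svg xmlns="http://www.w3.org/2000/svg" width="268.040mm" height="227.514mm" viewBox="0 0 268.040 227.514">
  <polygon points="54.083,124.441 127.965,124.441 127.965,206.209 54.083,206.209" fill="none" stroke="#000000"/>
  <polyline points="108.222,45.307 129.499,65.934 154.100,81.750 182.026,92.754 213.277,98.946 247.853,100.327" fill="none" stroke="#000000"/>
  <polygon points="5.101,133.106 155.812,114.344 80.249,162.143 224.556,182.763 246.384,153.875 130.012,39.949" fill="none" stroke="#000000"/>
  <polygon points="15.860,57.342 54.059,57.342 54.059,137.736 15.860,137.736" fill="none" stroke="#000000"/>
  <polygon points="243.694,100.747 242.222,96.216 238.367,93.415 233.603,93.415 229.748,96.216 228.276,100.747 229.748,105.278 233.603,108.079 238.367,108.079 242.222,105.278" fill="none" stroke="#000000"/>
</svg>

y_svg = 227.514 − y_m. Every run uses S226, so all elements get stroke `#000000` (engrave).

[1] closed run; points: 54.083,124.441 127.965,124.441 127.965,206.209 54.083,206.209

[2] open run; points: 108.222,45.307 129.499,65.934 154.100,81.750 182.026,92.754 213.277,98.946 247.853,100.327

[3] closed run; points: 5.101,133.106 155.812,114.344 80.249,162.143 224.556,182.763 246.384,153.875 130.012,39.949

[4] closed run; points: 15.860,57.342 54.059,57.342 54.059,137.736 15.860,137.736

[5] closed run; points: 243.694,100.747 242.222,96.216 238.367,93.415 233.603,93.415 229.748,96.216 228.276,100.747 229.748,105.278 233.603,108.079 238.367,108.079 242.222,105.278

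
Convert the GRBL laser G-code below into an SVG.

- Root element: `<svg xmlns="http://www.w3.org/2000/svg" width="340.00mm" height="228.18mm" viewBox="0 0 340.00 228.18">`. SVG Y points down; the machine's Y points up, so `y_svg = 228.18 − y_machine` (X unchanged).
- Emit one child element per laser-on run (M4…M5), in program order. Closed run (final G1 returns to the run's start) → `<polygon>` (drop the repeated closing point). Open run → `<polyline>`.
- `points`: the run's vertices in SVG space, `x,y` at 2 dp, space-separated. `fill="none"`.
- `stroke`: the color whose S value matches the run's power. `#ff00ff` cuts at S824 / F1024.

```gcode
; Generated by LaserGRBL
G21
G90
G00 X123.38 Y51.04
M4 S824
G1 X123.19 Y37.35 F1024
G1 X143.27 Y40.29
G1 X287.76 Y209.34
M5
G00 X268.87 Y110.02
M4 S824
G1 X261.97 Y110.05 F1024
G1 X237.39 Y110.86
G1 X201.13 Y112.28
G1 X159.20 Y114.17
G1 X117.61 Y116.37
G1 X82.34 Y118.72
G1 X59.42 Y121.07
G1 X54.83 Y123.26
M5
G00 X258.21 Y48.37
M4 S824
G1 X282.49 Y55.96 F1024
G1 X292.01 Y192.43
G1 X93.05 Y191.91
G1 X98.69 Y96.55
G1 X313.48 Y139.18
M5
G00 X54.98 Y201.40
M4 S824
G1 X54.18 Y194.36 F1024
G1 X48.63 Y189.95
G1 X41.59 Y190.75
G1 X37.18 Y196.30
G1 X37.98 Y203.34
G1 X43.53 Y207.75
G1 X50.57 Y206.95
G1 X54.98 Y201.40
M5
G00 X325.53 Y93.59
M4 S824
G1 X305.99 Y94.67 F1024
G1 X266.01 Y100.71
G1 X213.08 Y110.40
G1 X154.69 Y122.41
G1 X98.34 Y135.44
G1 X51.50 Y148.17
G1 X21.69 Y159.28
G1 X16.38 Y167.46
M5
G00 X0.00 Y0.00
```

Each laser-on run becomes one SVG element. Flip Y back into SVG space with y_svg = 228.18 − y_machine. Every run uses S824, so all elements get stroke `#ff00ff` (cut).

Run 1: The run is open, so emit a `<polyline>` with points (Y-flipped): 123.38,177.14 123.19,190.83 143.27,187.89 287.76,18.84.

Run 2: The run is open, so emit a `<polyline>` with points (Y-flipped): 268.87,118.16 261.97,118.13 237.39,117.32 201.13,115.90 159.20,114.01 117.61,111.81 82.34,109.46 59.42,107.11 54.83,104.92.

Run 3: The run is open, so emit a `<polyline>` with points (Y-flipped): 258.21,179.81 282.49,172.22 292.01,35.75 93.05,36.27 98.69,131.63 313.48,89.00.

Run 4: The run returns to its start, so emit a `<polygon>` with points (Y-flipped): 54.98,26.78 54.18,33.82 48.63,38.23 41.59,37.43 37.18,31.88 37.98,24.84 43.53,20.43 50.57,21.23.

Run 5: The run is open, so emit a `<polyline>` with points (Y-flipped): 325.53,134.59 305.99,133.51 266.01,127.47 213.08,117.78 154.69,105.77 98.34,92.74 51.50,80.01 21.69,68.90 16.38,60.72.

<svg xmlns="http://www.w3.org/2000/svg" width="340.00mm" height="228.18mm" viewBox="0 0 340.00 228.18">
  <polyline points="123.38,177.14 123.19,190.83 143.27,187.89 287.76,18.84" fill="none" stroke="#ff00ff"/>
  <polyline points="268.87,118.16 261.97,118.13 237.39,117.32 201.13,115.90 159.20,114.01 117.61,111.81 82.34,109.46 59.42,107.11 54.83,104.92" fill="none" stroke="#ff00ff"/>
  <polyline points="258.21,179.81 282.49,172.22 292.01,35.75 93.05,36.27 98.69,131.63 313.48,89.00" fill="none" stroke="#ff00ff"/>
  <polygon points="54.98,26.78 54.18,33.82 48.63,38.23 41.59,37.43 37.18,31.88 37.98,24.84 43.53,20.43 50.57,21.23" fill="none" stroke="#ff00ff"/>
  <polyline points="325.53,134.59 305.99,133.51 266.01,127.47 213.08,117.78 154.69,105.77 98.34,92.74 51.50,80.01 21.69,68.90 16.38,60.72" fill="none" stroke="#ff00ff"/>
</svg>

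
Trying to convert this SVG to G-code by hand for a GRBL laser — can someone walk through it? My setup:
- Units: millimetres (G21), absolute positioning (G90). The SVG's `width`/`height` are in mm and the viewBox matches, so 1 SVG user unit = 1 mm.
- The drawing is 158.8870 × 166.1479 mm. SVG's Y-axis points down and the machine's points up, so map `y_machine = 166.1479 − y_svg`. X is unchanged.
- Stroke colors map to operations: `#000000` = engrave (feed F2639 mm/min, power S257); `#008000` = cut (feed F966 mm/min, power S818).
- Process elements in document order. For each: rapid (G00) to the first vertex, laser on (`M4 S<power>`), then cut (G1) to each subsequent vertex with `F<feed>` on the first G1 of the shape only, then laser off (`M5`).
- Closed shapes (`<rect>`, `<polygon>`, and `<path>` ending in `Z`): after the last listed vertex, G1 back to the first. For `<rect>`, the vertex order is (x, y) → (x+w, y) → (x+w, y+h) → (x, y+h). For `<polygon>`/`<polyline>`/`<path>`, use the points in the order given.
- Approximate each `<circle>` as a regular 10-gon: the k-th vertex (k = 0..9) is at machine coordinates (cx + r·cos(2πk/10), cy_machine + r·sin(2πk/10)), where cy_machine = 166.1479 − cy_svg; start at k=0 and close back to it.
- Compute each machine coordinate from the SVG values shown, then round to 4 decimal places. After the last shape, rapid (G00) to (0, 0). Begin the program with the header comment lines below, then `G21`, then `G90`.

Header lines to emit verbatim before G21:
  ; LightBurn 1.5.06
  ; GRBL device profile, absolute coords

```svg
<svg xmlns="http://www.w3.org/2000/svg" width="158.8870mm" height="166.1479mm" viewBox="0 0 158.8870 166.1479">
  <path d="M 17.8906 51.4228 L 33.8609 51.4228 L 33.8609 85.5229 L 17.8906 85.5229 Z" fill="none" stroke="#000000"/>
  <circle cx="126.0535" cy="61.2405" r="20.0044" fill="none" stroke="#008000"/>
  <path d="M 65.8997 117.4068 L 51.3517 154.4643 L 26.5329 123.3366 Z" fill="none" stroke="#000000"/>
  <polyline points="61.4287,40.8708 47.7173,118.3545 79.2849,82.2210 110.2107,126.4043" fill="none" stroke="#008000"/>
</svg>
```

Since the viewBox matches the mm dimensions, user units are millimetres directly. The only transform is the Y-flip y_m = 166.1479 − y_svg.

Shape 1 is a rectangle drawn with `<path>`. Its stroke #000000 means engrave at S257, F2639. After flipping Y the toolpath is (17.8906,114.7251) → (33.8609,114.7251) → (33.8609,80.6250) → (17.8906,80.6250) → (17.8906,114.7251), returning to the start.

Shape 2 is a circle drawn with `<circle>`. Its stroke #008000 means cut at S818, F966. After flipping Y the toolpath is (146.0579,104.9074) → (142.2374,116.6657) → (132.2352,123.9327) → (119.8718,123.9327) → (109.8696,116.6657) → (106.0491,104.9074) → (109.8696,93.1491) → (119.8718,85.8821) → (132.2352,85.8821) → (142.2374,93.1491) → (146.0579,104.9074), returning to the start.

Shape 3 is a regular polygon drawn with `<path>`. Its stroke #000000 means engrave at S257, F2639. After flipping Y the toolpath is (65.8997,48.7411) → (51.3517,11.6836) → (26.5329,42.8113) → (65.8997,48.7411), returning to the start.

Shape 4 is a open polyline drawn with `<polyline>`. Its stroke #008000 means cut at S818, F966. After flipping Y the toolpath is (61.4287,125.2771) → (47.7173,47.7934) → (79.2849,83.9269) → (110.2107,39.7436).

; LightBurn 1.5.06
; GRBL device profile, absolute coords
G21
G90
G00 X17.8906 Y114.7251
M4 S257
G1 X33.8609 Y114.7251 F2639
G1 X33.8609 Y80.6250
G1 X17.8906 Y80.6250
G1 X17.8906 Y114.7251
M5
G00 X146.0579 Y104.9074
M4 S818
G1 X142.2374 Y116.6657 F966
G1 X132.2352 Y123.9327
G1 X119.8718 Y123.9327
G1 X109.8696 Y116.6657
G1 X106.0491 Y104.9074
G1 X109.8696 Y93.1491
G1 X119.8718 Y85.8821
G1 X132.2352 Y85.8821
G1 X142.2374 Y93.1491
G1 X146.0579 Y104.9074
M5
G00 X65.8997 Y48.7411
M4 S257
G1 X51.3517 Y11.6836 F2639
G1 X26.5329 Y42.8113
G1 X65.8997 Y48.7411
M5
G00 X61.4287 Y125.2771
M4 S818
G1 X47.7173 Y47.7934 F966
G1 X79.2849 Y83.9269
G1 X110.2107 Y39.7436
M5
G00 X0.0000 Y0.0000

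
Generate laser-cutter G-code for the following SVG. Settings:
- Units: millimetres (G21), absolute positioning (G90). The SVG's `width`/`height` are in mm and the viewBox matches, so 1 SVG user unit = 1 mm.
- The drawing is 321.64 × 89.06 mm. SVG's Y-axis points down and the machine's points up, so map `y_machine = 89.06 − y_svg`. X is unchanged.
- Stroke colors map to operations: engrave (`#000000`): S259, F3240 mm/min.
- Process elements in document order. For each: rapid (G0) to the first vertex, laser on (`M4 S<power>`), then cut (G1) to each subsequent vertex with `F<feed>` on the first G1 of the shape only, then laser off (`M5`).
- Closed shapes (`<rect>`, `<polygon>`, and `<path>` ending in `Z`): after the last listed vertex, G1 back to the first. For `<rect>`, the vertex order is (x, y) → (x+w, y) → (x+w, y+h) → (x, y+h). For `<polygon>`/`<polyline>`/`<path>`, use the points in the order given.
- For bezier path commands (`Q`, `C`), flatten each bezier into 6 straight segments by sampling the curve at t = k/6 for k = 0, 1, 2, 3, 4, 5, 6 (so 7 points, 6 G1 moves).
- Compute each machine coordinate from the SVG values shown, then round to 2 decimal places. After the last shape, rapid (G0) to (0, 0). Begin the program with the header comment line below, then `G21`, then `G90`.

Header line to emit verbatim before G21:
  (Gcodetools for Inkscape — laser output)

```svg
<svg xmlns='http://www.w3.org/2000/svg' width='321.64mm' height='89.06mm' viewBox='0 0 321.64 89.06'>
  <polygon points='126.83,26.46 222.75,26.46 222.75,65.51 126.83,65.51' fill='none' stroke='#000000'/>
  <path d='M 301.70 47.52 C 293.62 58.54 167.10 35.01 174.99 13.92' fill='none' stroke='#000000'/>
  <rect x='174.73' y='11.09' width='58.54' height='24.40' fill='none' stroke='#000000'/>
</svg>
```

(Gcodetools for Inkscape — laser output)
G21
G90
G0 X126.83 Y62.60
M4 S259
G1 X222.75 Y62.60 F3240
G1 X222.75 Y23.55
G1 X126.83 Y23.55
G1 X126.83 Y62.60
M5
G0 X301.70 Y41.54
M4 S259
G1 X288.96 Y38.74 F3240
G1 X263.50 Y40.67
G1 X232.36 Y46.30
G1 X202.54 Y54.61
G1 X181.08 Y64.56
G1 X174.99 Y75.14
M5
G0 X174.73 Y77.97
M4 S259
G1 X233.27 Y77.97 F3240
G1 X233.27 Y53.57
G1 X174.73 Y53.57
G1 X174.73 Y77.97
M5
G0 X0.00 Y0.00

Since the viewBox matches the mm dimensions, user units are millimetres directly. The only transform is the Y-flip y_m = 89.06 − y_svg.

Shape 1 is a rectangle drawn with `<polygon>`. Its stroke #000000 means engrave at S259, F3240. After flipping Y the toolpath is (126.83,62.60) → (222.75,62.60) → (222.75,23.55) → (126.83,23.55) → (126.83,62.60), returning to the start.

Shape 2 is a cubic bezier drawn with `<path>`. Its stroke #000000 means engrave at S259, F3240. After flipping Y the toolpath is (301.70,41.54) → (288.96,38.74) → (263.50,40.67) → (232.36,46.30) → (202.54,54.61) → (181.08,64.56) → (174.99,75.14).

Shape 3 is a rectangle drawn with `<rect>`. Its stroke #000000 means engrave at S259, F3240. After flipping Y the toolpath is (174.73,77.97) → (233.27,77.97) → (233.27,53.57) → (174.73,53.57) → (174.73,77.97), returning to the start.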